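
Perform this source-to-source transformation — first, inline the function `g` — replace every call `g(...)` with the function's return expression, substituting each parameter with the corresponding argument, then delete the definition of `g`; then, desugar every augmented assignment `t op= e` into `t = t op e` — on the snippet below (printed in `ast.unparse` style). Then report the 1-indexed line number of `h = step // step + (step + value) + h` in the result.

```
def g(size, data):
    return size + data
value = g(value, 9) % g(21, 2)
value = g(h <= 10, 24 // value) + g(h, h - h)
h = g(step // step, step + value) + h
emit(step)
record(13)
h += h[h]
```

3

Transformed code:
value = (value + 9) % (21 + 2)
value = (h <= 10) + 24 // value + (h + (h - h))
h = step // step + (step + value) + h
emit(step)
record(13)
h = h + h[h]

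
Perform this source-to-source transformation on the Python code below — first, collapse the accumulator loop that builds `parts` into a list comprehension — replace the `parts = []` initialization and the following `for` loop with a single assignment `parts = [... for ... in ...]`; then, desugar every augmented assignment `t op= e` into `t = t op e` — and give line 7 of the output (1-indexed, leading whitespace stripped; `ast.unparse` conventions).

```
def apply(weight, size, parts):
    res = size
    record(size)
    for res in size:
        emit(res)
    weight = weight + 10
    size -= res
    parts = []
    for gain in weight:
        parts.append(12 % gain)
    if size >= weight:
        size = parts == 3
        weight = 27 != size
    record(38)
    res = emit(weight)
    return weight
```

Transformed code:
def apply(weight, size, parts):
    res = size
    record(size)
    for res in size:
        emit(res)
    weight = weight + 10
    size = size - res
    parts = [12 % gain for gain in weight]
    if size >= weight:
        size = parts == 3
        weight = 27 != size
    record(38)
    res = emit(weight)
    return weight

size = size - res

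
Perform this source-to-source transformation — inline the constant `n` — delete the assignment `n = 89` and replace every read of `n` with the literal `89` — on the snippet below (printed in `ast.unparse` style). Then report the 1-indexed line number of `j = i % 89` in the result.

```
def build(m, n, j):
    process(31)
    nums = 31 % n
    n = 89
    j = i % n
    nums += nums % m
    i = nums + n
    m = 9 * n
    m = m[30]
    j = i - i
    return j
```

4

Transformed code:
def build(m, n, j):
    process(31)
    nums = 31 % 89
    j = i % 89
    nums += nums % m
    i = nums + 89
    m = 9 * 89
    m = m[30]
    j = i - i
    return j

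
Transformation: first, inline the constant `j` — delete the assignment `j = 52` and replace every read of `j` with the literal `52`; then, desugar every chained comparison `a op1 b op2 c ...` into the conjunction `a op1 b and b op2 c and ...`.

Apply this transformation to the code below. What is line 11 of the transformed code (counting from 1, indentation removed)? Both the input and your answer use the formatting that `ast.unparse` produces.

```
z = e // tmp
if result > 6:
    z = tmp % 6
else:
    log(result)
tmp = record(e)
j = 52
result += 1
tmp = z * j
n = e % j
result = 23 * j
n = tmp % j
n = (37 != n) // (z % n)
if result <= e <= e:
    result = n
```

n = tmp % 52

Transformed code:
z = e // tmp
if result > 6:
    z = tmp % 6
else:
    log(result)
tmp = record(e)
result += 1
tmp = z * 52
n = e % 52
result = 23 * 52
n = tmp % 52
n = (37 != n) // (z % n)
if result <= e and e <= e:
    result = n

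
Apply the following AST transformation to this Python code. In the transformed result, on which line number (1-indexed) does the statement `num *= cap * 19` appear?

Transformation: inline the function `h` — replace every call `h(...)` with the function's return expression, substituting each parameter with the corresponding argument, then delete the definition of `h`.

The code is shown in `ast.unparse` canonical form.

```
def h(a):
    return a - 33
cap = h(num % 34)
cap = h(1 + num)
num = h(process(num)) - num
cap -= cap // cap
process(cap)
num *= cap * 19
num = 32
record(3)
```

6

Transformed code:
cap = num % 34 - 33
cap = 1 + num - 33
num = process(num) - 33 - num
cap -= cap // cap
process(cap)
num *= cap * 19
num = 32
record(3)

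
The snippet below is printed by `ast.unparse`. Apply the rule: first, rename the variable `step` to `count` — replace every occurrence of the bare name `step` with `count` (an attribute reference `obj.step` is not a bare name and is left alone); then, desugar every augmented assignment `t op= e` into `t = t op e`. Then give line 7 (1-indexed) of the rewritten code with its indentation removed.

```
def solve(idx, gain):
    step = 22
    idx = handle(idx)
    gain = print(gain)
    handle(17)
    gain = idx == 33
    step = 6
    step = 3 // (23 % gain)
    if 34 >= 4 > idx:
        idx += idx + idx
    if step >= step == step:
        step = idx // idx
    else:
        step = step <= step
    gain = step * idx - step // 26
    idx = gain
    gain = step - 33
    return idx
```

count = 6

Transformed code:
def solve(idx, gain):
    count = 22
    idx = handle(idx)
    gain = print(gain)
    handle(17)
    gain = idx == 33
    count = 6
    count = 3 // (23 % gain)
    if 34 >= 4 > idx:
        idx = idx + (idx + idx)
    if count >= count == count:
        count = idx // idx
    else:
        count = count <= count
    gain = count * idx - count // 26
    idx = gain
    gain = count - 33
    return idx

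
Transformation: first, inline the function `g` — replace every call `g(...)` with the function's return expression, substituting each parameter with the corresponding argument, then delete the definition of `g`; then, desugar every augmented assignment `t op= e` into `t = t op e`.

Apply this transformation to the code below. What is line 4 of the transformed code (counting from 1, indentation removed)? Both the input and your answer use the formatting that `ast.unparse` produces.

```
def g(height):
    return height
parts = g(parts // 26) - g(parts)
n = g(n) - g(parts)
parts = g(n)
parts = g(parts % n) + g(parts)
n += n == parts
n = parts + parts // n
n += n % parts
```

Transformed code:
parts = parts // 26 - parts
n = n - parts
parts = n
parts = parts % n + parts
n = n + (n == parts)
n = parts + parts // n
n = n + n % parts

parts = parts % n + parts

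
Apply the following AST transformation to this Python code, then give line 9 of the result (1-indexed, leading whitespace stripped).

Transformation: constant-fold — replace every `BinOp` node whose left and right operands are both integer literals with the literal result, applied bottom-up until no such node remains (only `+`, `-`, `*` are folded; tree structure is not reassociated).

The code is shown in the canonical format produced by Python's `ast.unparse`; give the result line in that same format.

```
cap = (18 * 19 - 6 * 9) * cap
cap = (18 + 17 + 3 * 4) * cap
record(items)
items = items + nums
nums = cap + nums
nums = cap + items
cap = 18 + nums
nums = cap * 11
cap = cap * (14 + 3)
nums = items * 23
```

Transformed code:
cap = 288 * cap
cap = 47 * cap
record(items)
items = items + nums
nums = cap + nums
nums = cap + items
cap = 18 + nums
nums = cap * 11
cap = cap * 17
nums = items * 23

cap = cap * 17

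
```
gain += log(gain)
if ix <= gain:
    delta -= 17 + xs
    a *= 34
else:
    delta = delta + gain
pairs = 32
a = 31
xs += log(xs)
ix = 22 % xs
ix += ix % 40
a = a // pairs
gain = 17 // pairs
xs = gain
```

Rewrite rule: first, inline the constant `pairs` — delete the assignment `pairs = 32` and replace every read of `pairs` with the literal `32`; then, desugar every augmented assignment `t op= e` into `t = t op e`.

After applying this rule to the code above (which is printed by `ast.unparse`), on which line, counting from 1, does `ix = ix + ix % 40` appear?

Transformed code:
gain = gain + log(gain)
if ix <= gain:
    delta = delta - (17 + xs)
    a = a * 34
else:
    delta = delta + gain
a = 31
xs = xs + log(xs)
ix = 22 % xs
ix = ix + ix % 40
a = a // 32
gain = 17 // 32
xs = gain

10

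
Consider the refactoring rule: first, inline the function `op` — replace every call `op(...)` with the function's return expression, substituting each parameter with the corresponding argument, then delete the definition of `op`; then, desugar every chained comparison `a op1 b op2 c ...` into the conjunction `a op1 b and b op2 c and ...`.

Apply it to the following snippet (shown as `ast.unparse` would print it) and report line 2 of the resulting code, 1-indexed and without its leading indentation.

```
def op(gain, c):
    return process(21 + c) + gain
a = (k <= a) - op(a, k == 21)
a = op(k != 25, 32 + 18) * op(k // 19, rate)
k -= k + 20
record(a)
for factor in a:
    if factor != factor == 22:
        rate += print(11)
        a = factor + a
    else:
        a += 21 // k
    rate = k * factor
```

Transformed code:
a = (k <= a) - (process(21 + (k == 21)) + a)
a = (process(21 + (32 + 18)) + (k != 25)) * (process(21 + rate) + k // 19)
k -= k + 20
record(a)
for factor in a:
    if factor != factor and factor == 22:
        rate += print(11)
        a = factor + a
    else:
        a += 21 // k
    rate = k * factor

a = (process(21 + (32 + 18)) + (k != 25)) * (process(21 + rate) + k // 19)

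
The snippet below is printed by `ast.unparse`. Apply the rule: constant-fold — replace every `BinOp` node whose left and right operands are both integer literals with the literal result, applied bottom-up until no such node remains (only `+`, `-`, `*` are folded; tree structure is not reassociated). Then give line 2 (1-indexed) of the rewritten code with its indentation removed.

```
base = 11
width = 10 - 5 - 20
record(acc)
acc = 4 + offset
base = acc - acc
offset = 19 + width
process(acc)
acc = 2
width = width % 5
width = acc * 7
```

Transformed code:
base = 11
width = -15
record(acc)
acc = 4 + offset
base = acc - acc
offset = 19 + width
process(acc)
acc = 2
width = width % 5
width = acc * 7

width = -15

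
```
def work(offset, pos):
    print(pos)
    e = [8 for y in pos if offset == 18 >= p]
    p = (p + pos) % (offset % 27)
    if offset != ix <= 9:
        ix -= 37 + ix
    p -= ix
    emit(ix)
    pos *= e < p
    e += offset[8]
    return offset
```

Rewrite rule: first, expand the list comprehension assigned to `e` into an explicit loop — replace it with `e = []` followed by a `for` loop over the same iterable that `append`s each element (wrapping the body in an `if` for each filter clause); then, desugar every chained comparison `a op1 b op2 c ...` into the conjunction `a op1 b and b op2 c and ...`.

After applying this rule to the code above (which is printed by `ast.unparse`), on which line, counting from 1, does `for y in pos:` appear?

4

Transformed code:
def work(offset, pos):
    print(pos)
    e = []
    for y in pos:
        if offset == 18 and 18 >= p:
            e.append(8)
    p = (p + pos) % (offset % 27)
    if offset != ix and ix <= 9:
        ix -= 37 + ix
    p -= ix
    emit(ix)
    pos *= e < p
    e += offset[8]
    return offset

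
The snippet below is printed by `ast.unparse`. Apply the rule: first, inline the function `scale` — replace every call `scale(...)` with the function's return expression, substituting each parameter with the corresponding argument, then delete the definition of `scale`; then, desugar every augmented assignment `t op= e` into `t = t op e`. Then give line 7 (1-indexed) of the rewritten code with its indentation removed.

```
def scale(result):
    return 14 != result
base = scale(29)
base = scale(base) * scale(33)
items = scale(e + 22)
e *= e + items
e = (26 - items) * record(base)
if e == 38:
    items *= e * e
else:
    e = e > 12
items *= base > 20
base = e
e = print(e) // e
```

items = items * (e * e)

Transformed code:
base = 14 != 29
base = (14 != base) * (14 != 33)
items = 14 != e + 22
e = e * (e + items)
e = (26 - items) * record(base)
if e == 38:
    items = items * (e * e)
else:
    e = e > 12
items = items * (base > 20)
base = e
e = print(e) // e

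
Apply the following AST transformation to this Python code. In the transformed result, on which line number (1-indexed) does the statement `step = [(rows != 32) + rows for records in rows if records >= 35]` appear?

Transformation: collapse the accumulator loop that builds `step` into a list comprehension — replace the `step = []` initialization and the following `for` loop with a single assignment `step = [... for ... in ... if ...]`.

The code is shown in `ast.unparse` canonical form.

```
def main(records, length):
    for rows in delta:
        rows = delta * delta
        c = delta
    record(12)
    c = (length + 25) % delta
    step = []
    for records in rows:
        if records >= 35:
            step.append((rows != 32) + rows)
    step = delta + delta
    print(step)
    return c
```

Transformed code:
def main(records, length):
    for rows in delta:
        rows = delta * delta
        c = delta
    record(12)
    c = (length + 25) % delta
    step = [(rows != 32) + rows for records in rows if records >= 35]
    step = delta + delta
    print(step)
    return c

7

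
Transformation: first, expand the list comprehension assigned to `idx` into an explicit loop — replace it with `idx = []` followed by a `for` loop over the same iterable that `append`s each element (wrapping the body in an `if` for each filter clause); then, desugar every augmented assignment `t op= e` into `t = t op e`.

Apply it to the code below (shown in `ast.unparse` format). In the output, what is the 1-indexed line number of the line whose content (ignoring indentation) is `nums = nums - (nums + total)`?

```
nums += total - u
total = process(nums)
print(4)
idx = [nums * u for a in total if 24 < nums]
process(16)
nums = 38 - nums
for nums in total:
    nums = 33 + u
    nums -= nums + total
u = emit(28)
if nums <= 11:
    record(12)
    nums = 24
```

Transformed code:
nums = nums + (total - u)
total = process(nums)
print(4)
idx = []
for a in total:
    if 24 < nums:
        idx.append(nums * u)
process(16)
nums = 38 - nums
for nums in total:
    nums = 33 + u
    nums = nums - (nums + total)
u = emit(28)
if nums <= 11:
    record(12)
    nums = 24

12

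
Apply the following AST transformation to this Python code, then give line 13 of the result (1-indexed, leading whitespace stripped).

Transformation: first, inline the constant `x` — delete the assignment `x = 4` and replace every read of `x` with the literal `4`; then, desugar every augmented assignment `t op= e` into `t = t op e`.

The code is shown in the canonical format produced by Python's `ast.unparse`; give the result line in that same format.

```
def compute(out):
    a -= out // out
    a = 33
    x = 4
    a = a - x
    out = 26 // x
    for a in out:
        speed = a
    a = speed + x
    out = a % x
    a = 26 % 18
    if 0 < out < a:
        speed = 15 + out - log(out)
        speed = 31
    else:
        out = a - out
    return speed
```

Transformed code:
def compute(out):
    a = a - out // out
    a = 33
    a = a - 4
    out = 26 // 4
    for a in out:
        speed = a
    a = speed + 4
    out = a % 4
    a = 26 % 18
    if 0 < out < a:
        speed = 15 + out - log(out)
        speed = 31
    else:
        out = a - out
    return speed

speed = 31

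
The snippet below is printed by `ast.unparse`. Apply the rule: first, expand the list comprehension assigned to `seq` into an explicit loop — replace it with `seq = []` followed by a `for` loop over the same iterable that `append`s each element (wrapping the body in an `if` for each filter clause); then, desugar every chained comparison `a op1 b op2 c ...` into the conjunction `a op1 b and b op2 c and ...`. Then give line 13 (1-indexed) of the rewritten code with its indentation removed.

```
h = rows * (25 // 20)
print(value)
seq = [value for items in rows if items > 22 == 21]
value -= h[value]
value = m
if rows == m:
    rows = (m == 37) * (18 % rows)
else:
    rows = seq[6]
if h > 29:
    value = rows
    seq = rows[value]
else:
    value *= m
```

if h > 29:

Transformed code:
h = rows * (25 // 20)
print(value)
seq = []
for items in rows:
    if items > 22 and 22 == 21:
        seq.append(value)
value -= h[value]
value = m
if rows == m:
    rows = (m == 37) * (18 % rows)
else:
    rows = seq[6]
if h > 29:
    value = rows
    seq = rows[value]
else:
    value *= m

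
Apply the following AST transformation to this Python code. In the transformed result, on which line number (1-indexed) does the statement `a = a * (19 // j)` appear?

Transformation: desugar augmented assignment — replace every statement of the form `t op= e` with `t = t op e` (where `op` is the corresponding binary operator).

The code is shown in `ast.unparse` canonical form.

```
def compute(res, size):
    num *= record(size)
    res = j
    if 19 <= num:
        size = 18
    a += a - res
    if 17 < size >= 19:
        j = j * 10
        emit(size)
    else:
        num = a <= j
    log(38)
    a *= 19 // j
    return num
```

Transformed code:
def compute(res, size):
    num = num * record(size)
    res = j
    if 19 <= num:
        size = 18
    a = a + (a - res)
    if 17 < size >= 19:
        j = j * 10
        emit(size)
    else:
        num = a <= j
    log(38)
    a = a * (19 // j)
    return num

13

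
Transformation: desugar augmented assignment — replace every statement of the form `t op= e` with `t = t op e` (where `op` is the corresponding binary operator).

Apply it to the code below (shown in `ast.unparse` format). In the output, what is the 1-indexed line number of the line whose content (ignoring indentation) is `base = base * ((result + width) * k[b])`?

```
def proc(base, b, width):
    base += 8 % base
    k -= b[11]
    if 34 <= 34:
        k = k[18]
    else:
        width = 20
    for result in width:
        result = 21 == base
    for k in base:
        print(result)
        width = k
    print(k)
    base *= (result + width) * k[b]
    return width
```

Transformed code:
def proc(base, b, width):
    base = base + 8 % base
    k = k - b[11]
    if 34 <= 34:
        k = k[18]
    else:
        width = 20
    for result in width:
        result = 21 == base
    for k in base:
        print(result)
        width = k
    print(k)
    base = base * ((result + width) * k[b])
    return width

14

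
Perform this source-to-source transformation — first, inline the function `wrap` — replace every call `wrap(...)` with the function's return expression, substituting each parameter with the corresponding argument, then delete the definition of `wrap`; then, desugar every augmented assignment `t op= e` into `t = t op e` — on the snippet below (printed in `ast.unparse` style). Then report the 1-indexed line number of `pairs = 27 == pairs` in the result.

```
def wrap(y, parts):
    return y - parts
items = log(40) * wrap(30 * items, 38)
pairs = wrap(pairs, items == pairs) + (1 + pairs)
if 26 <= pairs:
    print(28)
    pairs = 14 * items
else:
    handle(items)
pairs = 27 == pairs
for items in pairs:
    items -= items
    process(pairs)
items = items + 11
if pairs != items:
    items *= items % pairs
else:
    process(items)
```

Transformed code:
items = log(40) * (30 * items - 38)
pairs = pairs - (items == pairs) + (1 + pairs)
if 26 <= pairs:
    print(28)
    pairs = 14 * items
else:
    handle(items)
pairs = 27 == pairs
for items in pairs:
    items = items - items
    process(pairs)
items = items + 11
if pairs != items:
    items = items * (items % pairs)
else:
    process(items)

8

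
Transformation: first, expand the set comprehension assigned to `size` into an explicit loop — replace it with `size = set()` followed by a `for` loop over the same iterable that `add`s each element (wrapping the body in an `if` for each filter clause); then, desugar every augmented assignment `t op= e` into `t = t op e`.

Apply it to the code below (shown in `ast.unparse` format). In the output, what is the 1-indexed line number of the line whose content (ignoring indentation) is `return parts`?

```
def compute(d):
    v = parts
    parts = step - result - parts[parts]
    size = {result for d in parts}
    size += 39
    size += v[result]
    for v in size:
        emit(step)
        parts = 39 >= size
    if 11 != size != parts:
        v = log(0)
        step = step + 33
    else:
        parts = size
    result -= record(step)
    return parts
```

18

Transformed code:
def compute(d):
    v = parts
    parts = step - result - parts[parts]
    size = set()
    for d in parts:
        size.add(result)
    size = size + 39
    size = size + v[result]
    for v in size:
        emit(step)
        parts = 39 >= size
    if 11 != size != parts:
        v = log(0)
        step = step + 33
    else:
        parts = size
    result = result - record(step)
    return parts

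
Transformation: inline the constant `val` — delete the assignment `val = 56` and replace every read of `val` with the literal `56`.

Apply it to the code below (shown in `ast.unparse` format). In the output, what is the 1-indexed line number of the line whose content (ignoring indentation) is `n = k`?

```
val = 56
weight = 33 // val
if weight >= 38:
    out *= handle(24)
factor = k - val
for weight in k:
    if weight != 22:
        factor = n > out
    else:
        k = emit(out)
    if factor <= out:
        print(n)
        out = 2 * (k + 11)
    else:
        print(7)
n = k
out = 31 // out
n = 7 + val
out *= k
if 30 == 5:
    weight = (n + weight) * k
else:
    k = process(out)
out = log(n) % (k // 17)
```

Transformed code:
weight = 33 // 56
if weight >= 38:
    out *= handle(24)
factor = k - 56
for weight in k:
    if weight != 22:
        factor = n > out
    else:
        k = emit(out)
    if factor <= out:
        print(n)
        out = 2 * (k + 11)
    else:
        print(7)
n = k
out = 31 // out
n = 7 + 56
out *= k
if 30 == 5:
    weight = (n + weight) * k
else:
    k = process(out)
out = log(n) % (k // 17)

15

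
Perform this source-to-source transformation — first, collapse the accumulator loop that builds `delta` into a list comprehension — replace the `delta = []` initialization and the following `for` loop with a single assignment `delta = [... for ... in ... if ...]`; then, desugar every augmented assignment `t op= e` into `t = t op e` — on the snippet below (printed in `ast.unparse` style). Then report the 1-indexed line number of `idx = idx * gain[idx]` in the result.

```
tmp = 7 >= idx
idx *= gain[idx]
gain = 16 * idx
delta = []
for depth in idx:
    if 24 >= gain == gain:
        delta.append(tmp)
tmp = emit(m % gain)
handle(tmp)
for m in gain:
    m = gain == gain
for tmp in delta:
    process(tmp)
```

Transformed code:
tmp = 7 >= idx
idx = idx * gain[idx]
gain = 16 * idx
delta = [tmp for depth in idx if 24 >= gain == gain]
tmp = emit(m % gain)
handle(tmp)
for m in gain:
    m = gain == gain
for tmp in delta:
    process(tmp)

2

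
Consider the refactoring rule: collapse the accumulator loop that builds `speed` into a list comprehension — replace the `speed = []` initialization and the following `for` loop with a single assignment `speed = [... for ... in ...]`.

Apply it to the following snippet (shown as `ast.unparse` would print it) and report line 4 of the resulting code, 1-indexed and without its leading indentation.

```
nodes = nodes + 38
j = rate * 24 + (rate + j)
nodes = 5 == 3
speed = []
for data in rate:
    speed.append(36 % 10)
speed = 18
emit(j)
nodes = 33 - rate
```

speed = [36 % 10 for data in rate]

Transformed code:
nodes = nodes + 38
j = rate * 24 + (rate + j)
nodes = 5 == 3
speed = [36 % 10 for data in rate]
speed = 18
emit(j)
nodes = 33 - rate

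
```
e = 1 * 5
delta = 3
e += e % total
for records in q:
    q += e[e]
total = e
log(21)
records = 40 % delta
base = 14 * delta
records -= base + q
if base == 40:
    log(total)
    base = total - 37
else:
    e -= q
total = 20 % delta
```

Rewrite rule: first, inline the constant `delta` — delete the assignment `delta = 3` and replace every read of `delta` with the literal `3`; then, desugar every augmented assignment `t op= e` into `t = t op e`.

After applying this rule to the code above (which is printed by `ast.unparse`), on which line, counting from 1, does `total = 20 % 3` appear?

Transformed code:
e = 1 * 5
e = e + e % total
for records in q:
    q = q + e[e]
total = e
log(21)
records = 40 % 3
base = 14 * 3
records = records - (base + q)
if base == 40:
    log(total)
    base = total - 37
else:
    e = e - q
total = 20 % 3

15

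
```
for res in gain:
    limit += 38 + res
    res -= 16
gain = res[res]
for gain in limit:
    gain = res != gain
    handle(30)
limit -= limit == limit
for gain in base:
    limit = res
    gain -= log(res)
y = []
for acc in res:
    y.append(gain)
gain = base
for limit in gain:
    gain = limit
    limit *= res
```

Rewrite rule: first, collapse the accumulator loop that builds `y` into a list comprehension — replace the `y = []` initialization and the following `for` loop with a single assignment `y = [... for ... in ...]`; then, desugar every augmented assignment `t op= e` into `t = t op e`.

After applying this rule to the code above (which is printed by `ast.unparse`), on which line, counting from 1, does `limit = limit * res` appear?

Transformed code:
for res in gain:
    limit = limit + (38 + res)
    res = res - 16
gain = res[res]
for gain in limit:
    gain = res != gain
    handle(30)
limit = limit - (limit == limit)
for gain in base:
    limit = res
    gain = gain - log(res)
y = [gain for acc in res]
gain = base
for limit in gain:
    gain = limit
    limit = limit * res

16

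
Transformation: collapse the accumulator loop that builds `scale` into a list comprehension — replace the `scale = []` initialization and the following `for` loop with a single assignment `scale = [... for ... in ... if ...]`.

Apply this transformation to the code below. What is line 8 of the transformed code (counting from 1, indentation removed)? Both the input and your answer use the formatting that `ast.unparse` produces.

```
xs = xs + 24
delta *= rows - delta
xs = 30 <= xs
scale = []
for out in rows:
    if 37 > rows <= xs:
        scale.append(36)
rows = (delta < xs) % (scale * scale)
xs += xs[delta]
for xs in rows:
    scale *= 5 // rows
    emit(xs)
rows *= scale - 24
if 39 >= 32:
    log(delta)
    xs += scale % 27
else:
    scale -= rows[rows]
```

scale *= 5 // rows

Transformed code:
xs = xs + 24
delta *= rows - delta
xs = 30 <= xs
scale = [36 for out in rows if 37 > rows <= xs]
rows = (delta < xs) % (scale * scale)
xs += xs[delta]
for xs in rows:
    scale *= 5 // rows
    emit(xs)
rows *= scale - 24
if 39 >= 32:
    log(delta)
    xs += scale % 27
else:
    scale -= rows[rows]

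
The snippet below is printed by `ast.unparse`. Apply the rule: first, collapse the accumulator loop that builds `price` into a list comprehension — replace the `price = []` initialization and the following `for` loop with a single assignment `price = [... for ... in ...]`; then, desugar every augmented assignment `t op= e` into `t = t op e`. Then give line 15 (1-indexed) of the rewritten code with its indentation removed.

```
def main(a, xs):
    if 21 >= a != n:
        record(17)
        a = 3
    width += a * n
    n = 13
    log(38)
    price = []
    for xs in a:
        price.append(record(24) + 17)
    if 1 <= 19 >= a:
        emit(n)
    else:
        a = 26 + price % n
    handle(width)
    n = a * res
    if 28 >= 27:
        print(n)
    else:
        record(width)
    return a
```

if 28 >= 27:

Transformed code:
def main(a, xs):
    if 21 >= a != n:
        record(17)
        a = 3
    width = width + a * n
    n = 13
    log(38)
    price = [record(24) + 17 for xs in a]
    if 1 <= 19 >= a:
        emit(n)
    else:
        a = 26 + price % n
    handle(width)
    n = a * res
    if 28 >= 27:
        print(n)
    else:
        record(width)
    return a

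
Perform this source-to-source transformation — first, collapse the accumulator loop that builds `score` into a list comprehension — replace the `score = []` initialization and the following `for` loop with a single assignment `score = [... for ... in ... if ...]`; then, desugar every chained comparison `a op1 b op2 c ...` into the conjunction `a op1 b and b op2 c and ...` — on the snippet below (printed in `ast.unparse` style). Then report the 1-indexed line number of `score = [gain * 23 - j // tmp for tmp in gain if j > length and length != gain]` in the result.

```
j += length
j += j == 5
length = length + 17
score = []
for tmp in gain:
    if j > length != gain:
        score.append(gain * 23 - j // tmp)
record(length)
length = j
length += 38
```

4

Transformed code:
j += length
j += j == 5
length = length + 17
score = [gain * 23 - j // tmp for tmp in gain if j > length and length != gain]
record(length)
length = j
length += 38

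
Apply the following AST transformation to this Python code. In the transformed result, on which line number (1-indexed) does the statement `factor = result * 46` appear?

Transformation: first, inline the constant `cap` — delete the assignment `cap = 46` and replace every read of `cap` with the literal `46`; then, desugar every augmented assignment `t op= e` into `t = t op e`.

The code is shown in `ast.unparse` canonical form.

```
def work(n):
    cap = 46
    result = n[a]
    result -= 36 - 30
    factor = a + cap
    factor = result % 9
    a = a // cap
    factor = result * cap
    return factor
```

7

Transformed code:
def work(n):
    result = n[a]
    result = result - (36 - 30)
    factor = a + 46
    factor = result % 9
    a = a // 46
    factor = result * 46
    return factor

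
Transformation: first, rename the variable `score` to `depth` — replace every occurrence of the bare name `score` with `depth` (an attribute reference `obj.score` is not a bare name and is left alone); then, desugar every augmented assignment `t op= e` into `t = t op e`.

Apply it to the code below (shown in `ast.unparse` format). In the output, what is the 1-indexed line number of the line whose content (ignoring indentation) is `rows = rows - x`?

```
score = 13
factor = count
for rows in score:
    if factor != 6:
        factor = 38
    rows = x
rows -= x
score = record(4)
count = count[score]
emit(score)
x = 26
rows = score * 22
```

Transformed code:
depth = 13
factor = count
for rows in depth:
    if factor != 6:
        factor = 38
    rows = x
rows = rows - x
depth = record(4)
count = count[depth]
emit(depth)
x = 26
rows = depth * 22

7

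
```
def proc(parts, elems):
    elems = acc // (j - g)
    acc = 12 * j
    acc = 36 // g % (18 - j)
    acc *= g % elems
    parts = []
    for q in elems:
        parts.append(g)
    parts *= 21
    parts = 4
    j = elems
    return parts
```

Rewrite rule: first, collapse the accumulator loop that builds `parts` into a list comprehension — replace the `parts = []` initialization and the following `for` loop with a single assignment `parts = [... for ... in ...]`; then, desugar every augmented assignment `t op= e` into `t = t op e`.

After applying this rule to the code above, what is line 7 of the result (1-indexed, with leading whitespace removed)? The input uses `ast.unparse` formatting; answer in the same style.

Transformed code:
def proc(parts, elems):
    elems = acc // (j - g)
    acc = 12 * j
    acc = 36 // g % (18 - j)
    acc = acc * (g % elems)
    parts = [g for q in elems]
    parts = parts * 21
    parts = 4
    j = elems
    return parts

parts = parts * 21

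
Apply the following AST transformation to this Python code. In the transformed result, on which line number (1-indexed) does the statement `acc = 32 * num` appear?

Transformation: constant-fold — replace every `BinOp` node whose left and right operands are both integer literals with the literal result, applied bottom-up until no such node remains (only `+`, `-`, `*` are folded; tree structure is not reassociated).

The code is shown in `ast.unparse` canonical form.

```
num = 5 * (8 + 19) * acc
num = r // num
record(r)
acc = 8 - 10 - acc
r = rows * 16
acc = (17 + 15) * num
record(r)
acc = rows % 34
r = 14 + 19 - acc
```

6

Transformed code:
num = 135 * acc
num = r // num
record(r)
acc = -2 - acc
r = rows * 16
acc = 32 * num
record(r)
acc = rows % 34
r = 33 - acc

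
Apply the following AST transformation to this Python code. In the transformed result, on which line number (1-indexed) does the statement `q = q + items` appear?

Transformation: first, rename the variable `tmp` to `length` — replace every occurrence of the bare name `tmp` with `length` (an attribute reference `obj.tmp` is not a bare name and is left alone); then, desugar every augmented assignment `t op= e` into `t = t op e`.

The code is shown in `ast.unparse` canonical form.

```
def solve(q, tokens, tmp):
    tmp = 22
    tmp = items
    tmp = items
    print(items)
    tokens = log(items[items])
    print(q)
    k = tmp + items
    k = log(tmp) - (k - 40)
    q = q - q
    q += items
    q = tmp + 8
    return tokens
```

Transformed code:
def solve(q, tokens, length):
    length = 22
    length = items
    length = items
    print(items)
    tokens = log(items[items])
    print(q)
    k = length + items
    k = log(length) - (k - 40)
    q = q - q
    q = q + items
    q = length + 8
    return tokens

11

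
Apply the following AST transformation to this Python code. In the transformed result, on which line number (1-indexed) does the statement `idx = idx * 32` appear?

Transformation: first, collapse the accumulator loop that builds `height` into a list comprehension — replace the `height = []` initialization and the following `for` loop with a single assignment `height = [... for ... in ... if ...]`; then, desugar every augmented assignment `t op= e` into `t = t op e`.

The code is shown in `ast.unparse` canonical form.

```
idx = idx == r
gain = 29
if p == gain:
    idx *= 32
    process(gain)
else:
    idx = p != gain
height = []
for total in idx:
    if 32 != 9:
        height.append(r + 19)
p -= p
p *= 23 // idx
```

4

Transformed code:
idx = idx == r
gain = 29
if p == gain:
    idx = idx * 32
    process(gain)
else:
    idx = p != gain
height = [r + 19 for total in idx if 32 != 9]
p = p - p
p = p * (23 // idx)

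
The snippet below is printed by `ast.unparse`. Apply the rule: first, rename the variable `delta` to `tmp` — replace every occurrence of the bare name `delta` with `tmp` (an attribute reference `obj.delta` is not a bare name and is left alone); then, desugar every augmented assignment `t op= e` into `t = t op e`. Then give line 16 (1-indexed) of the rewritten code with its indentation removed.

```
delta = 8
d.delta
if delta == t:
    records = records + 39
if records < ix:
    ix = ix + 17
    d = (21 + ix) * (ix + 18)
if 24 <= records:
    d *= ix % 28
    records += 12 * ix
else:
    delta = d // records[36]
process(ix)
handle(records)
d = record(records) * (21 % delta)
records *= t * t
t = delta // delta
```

records = records * (t * t)

Transformed code:
tmp = 8
d.delta
if tmp == t:
    records = records + 39
if records < ix:
    ix = ix + 17
    d = (21 + ix) * (ix + 18)
if 24 <= records:
    d = d * (ix % 28)
    records = records + 12 * ix
else:
    tmp = d // records[36]
process(ix)
handle(records)
d = record(records) * (21 % tmp)
records = records * (t * t)
t = tmp // tmp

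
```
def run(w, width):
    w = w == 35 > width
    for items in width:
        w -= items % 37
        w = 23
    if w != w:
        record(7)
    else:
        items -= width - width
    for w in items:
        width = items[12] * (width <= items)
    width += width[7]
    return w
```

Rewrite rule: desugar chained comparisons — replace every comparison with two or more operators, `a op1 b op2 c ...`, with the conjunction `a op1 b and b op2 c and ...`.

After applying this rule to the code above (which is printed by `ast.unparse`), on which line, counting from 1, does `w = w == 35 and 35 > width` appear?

Transformed code:
def run(w, width):
    w = w == 35 and 35 > width
    for items in width:
        w -= items % 37
        w = 23
    if w != w:
        record(7)
    else:
        items -= width - width
    for w in items:
        width = items[12] * (width <= items)
    width += width[7]
    return w

2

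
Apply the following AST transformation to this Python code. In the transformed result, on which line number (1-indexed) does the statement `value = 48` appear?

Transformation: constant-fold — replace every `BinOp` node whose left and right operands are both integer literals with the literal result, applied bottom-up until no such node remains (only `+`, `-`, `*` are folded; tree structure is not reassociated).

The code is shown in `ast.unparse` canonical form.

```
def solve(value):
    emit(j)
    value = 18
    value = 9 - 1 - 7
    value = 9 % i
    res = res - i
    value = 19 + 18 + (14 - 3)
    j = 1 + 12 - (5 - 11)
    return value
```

Transformed code:
def solve(value):
    emit(j)
    value = 18
    value = 1
    value = 9 % i
    res = res - i
    value = 48
    j = 19
    return value

7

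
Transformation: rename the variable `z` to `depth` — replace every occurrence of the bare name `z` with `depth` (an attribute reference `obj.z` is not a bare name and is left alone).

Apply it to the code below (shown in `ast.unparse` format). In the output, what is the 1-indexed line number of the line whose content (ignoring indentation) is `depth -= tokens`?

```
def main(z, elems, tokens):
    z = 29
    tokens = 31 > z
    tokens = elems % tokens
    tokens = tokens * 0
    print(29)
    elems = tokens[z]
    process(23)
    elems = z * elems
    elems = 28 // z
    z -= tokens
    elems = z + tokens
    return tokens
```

11

Transformed code:
def main(depth, elems, tokens):
    depth = 29
    tokens = 31 > depth
    tokens = elems % tokens
    tokens = tokens * 0
    print(29)
    elems = tokens[depth]
    process(23)
    elems = depth * elems
    elems = 28 // depth
    depth -= tokens
    elems = depth + tokens
    return tokens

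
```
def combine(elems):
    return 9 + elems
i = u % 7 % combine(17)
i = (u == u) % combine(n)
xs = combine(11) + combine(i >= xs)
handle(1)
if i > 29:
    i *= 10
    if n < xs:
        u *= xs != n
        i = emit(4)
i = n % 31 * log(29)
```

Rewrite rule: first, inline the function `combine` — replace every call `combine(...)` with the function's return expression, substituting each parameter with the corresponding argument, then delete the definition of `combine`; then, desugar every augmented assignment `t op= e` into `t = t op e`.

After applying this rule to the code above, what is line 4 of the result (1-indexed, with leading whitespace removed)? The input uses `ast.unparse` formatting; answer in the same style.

handle(1)

Transformed code:
i = u % 7 % (9 + 17)
i = (u == u) % (9 + n)
xs = 9 + 11 + (9 + (i >= xs))
handle(1)
if i > 29:
    i = i * 10
    if n < xs:
        u = u * (xs != n)
        i = emit(4)
i = n % 31 * log(29)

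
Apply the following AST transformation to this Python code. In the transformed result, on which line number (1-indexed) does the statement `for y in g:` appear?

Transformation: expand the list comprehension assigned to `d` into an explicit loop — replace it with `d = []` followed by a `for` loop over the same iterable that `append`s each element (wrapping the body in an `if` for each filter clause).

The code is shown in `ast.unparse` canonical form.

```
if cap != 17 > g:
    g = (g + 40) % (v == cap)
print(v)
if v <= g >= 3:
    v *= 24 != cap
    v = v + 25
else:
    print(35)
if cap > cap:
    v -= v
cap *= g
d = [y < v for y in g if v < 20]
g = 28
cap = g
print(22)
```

Transformed code:
if cap != 17 > g:
    g = (g + 40) % (v == cap)
print(v)
if v <= g >= 3:
    v *= 24 != cap
    v = v + 25
else:
    print(35)
if cap > cap:
    v -= v
cap *= g
d = []
for y in g:
    if v < 20:
        d.append(y < v)
g = 28
cap = g
print(22)

13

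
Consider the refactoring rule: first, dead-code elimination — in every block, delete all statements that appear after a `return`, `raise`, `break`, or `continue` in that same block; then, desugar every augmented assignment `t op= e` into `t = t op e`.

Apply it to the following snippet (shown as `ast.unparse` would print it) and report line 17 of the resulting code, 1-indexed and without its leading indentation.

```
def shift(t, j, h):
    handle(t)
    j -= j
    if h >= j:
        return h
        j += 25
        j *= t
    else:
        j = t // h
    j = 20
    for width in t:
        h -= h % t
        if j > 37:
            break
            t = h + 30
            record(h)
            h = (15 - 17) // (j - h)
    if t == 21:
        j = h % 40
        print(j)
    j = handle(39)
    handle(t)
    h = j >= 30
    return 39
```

Transformed code:
def shift(t, j, h):
    handle(t)
    j = j - j
    if h >= j:
        return h
    else:
        j = t // h
    j = 20
    for width in t:
        h = h - h % t
        if j > 37:
            break
    if t == 21:
        j = h % 40
        print(j)
    j = handle(39)
    handle(t)
    h = j >= 30
    return 39

handle(t)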